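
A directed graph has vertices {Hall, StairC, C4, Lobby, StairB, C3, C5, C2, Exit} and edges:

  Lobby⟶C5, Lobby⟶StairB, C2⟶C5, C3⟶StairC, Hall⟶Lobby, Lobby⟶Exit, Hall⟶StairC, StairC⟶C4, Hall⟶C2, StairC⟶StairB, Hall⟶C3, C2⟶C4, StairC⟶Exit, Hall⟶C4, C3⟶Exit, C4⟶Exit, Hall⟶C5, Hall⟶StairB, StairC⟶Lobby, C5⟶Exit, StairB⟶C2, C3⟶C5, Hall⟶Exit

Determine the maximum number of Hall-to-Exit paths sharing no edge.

6

Assign every edge capacity 1; by Menger, the answer equals the max flow.
Path Hall→Exit (+1); total 1.
Path Hall→StairC→Exit (+1); total 2.
Path Hall→C4→Exit (+1); total 3.
Path Hall→Lobby→Exit (+1); total 4.
Path Hall→C3→Exit (+1); total 5.
Path Hall→C5→Exit (+1); total 6.
No residual Hall→Exit path; max flow = 6.
Certifying cut of size 6: {C4→Exit, C5→Exit, Hall→C3, Hall→Exit, Hall→Lobby, Hall→StairC}.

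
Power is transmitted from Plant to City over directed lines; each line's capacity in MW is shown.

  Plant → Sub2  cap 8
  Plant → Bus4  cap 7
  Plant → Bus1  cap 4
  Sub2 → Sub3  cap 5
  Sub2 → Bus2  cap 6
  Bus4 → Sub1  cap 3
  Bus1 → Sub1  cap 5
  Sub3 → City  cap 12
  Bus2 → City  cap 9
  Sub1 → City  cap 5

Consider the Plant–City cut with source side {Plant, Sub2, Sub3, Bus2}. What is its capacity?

Edges leaving {Plant, Sub2, Sub3, Bus2}: Plant→Bus4 (7), Plant→Bus1 (4), Sub3→City (12), Bus2→City (9).
Cut capacity = 7 + 4 + 12 + 9 = 32.

32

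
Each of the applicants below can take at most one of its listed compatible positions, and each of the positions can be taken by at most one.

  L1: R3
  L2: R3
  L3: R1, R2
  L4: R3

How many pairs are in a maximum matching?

2

Unit-capacity flow: source→left, listed edges, right→sink; max matching = max flow.
Augmenting path L1→R3 (+1); matched 1.
Augmenting path L3→R1 (+1); matched 2.
No augmenting path remains; maximum matching = 2.
König certificate: {L3, R3} is a vertex cover of size 2 (every listed pair touches it), so no matching can be larger.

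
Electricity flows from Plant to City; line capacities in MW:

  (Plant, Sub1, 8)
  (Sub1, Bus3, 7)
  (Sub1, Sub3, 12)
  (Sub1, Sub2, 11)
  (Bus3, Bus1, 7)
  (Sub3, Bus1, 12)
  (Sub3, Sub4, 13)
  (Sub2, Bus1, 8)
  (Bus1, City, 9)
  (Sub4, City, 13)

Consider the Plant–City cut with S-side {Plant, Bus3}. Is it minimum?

No — its capacity is 15, but the minimum cut has capacity 8.

Given cut capacity: 8 + 7 = 15.
Augment Plant→Sub1→Bus3→Bus1→City: bottleneck 7, flow now 7.
Augment Plant→Sub1→Sub3→Bus1→City: bottleneck 1, flow now 8.
No augmenting path remains; maximum flow = 8.
In the residual graph, reachable from Plant: {Plant}.
Min-cut edges: Plant→Sub1 (8); capacity 8 = 8.
Cut capacity 15 exceeds the max flow 8, so it is not minimum.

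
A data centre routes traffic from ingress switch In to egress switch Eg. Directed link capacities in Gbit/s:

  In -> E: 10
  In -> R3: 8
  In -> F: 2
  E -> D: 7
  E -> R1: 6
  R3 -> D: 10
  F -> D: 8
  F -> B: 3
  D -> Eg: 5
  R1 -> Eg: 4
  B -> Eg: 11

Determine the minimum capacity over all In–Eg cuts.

Augment In→E→D→Eg: bottleneck 5, flow now 5.
Augment In→E→R1→Eg: bottleneck 4, flow now 9.
Augment In→F→B→Eg: bottleneck 2, flow now 11.
No augmenting path remains; maximum flow = 11.
By max-flow min-cut, the minimum cut capacity equals the max flow.
In the residual graph, reachable from In: {In, E, R3, D, R1}.
Min-cut edges: In→F (2), D→Eg (5), R1→Eg (4); capacity 2 + 5 + 4 = 11.

11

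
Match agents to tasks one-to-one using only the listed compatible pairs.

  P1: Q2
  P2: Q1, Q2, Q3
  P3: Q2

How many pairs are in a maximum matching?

Unit-capacity flow: source→left, listed edges, right→sink; max matching = max flow.
Augmenting path P1→Q2 (+1); matched 1.
Augmenting path P2→Q1 (+1); matched 2.
No augmenting path remains; maximum matching = 2.
König certificate: {P2, Q2} is a vertex cover of size 2 (every listed pair touches it), so no matching can be larger.

2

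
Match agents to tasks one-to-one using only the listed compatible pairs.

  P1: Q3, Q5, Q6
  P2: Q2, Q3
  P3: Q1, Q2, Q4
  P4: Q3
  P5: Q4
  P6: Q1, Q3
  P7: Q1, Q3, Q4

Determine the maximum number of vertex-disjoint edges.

5

Unit-capacity flow: source→left, listed edges, right→sink; max matching = max flow.
Augmenting path P1→Q3 (+1); matched 1.
Augmenting path P2→Q2 (+1); matched 2.
Augmenting path P3→Q1 (+1); matched 3.
Augmenting path P5→Q4 (+1); matched 4.
Augmenting path P4→Q3→P1→Q5 (+1); matched 5.
No augmenting path remains; maximum matching = 5.
König certificate: {P1, Q1, Q2, Q3, Q4} is a vertex cover of size 5 (every listed pair touches it), so no matching can be larger.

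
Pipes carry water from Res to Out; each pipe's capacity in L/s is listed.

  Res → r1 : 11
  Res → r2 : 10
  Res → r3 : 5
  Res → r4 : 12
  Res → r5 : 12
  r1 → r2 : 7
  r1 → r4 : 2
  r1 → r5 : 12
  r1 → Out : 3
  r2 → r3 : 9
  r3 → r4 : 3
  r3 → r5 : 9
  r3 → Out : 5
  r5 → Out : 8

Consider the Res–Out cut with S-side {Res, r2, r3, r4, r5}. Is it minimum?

No — its capacity is 24, but the minimum cut has capacity 16.

Given cut capacity: 11 + 5 + 8 = 24.
Augment Res→r1→Out: bottleneck 3, flow now 3.
Augment Res→r3→Out: bottleneck 5, flow now 8.
Augment Res→r5→Out: bottleneck 8, flow now 16.
No augmenting path remains; maximum flow = 16.
In the residual graph, reachable from Res: {Res, r1, r2, r3, r4, r5}.
Min-cut edges: r1→Out (3), r3→Out (5), r5→Out (8); capacity 3 + 5 + 8 = 16.
Cut capacity 24 exceeds the max flow 16, so it is not minimum.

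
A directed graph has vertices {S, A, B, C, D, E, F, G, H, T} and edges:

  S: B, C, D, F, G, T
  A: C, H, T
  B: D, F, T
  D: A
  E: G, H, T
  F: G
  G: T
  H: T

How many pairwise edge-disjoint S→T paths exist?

Assign every edge capacity 1; by Menger, the answer equals the max flow.
Path S→T (+1); total 1.
Path S→B→T (+1); total 2.
Path S→G→T (+1); total 3.
Path S→D→A→T (+1); total 4.
No residual S→T path; max flow = 4.
Certifying cut of size 4: {G→T, S→B, S→D, S→T}.

4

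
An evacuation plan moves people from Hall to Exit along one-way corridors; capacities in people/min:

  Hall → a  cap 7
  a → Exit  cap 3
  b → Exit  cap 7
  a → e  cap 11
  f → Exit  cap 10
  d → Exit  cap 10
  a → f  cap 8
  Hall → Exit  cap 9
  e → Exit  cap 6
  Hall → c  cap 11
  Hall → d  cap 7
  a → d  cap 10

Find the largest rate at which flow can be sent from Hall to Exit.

Augment Hall→Exit: bottleneck 9, flow now 9.
Augment Hall→a→Exit: bottleneck 3, flow now 12.
Augment Hall→d→Exit: bottleneck 7, flow now 19.
Augment Hall→a→d→Exit: bottleneck 3, flow now 22.
Augment Hall→a→e→Exit: bottleneck 1, flow now 23.
No augmenting path remains; maximum flow = 23.
In the residual graph, reachable from Hall: {Hall, c}.
Min-cut edges: Hall→a (7), Hall→d (7), Hall→Exit (9); capacity 7 + 7 + 9 = 23.
This cut is saturated, so no flow can exceed 23.

23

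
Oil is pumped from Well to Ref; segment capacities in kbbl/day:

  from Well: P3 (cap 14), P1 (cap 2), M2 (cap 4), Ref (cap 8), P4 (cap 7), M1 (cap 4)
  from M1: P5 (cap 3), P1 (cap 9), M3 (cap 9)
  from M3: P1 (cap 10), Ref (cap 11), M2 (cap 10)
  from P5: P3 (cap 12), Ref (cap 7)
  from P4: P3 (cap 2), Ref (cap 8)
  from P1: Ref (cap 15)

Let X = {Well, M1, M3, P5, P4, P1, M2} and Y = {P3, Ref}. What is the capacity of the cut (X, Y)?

77

Edges leaving {Well, M1, M3, P5, P4, P1, M2}: Well→P3 (14), Well→Ref (8), M3→Ref (11), P5→P3 (12), P5→Ref (7), P4→P3 (2), P4→Ref (8), P1→Ref (15).
Cut capacity = 14 + 8 + 11 + 12 + 7 + 2 + 8 + 15 = 77.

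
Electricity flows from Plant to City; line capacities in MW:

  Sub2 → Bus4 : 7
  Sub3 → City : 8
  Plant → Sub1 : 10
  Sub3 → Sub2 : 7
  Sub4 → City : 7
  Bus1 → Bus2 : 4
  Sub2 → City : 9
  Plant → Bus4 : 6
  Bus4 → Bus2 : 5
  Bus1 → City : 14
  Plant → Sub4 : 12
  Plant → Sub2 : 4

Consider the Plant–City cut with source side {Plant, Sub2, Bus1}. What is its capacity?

Edges leaving {Plant, Sub2, Bus1}: Plant→Bus4 (6), Plant→Sub1 (10), Plant→Sub4 (12), Sub2→Bus4 (7), Sub2→City (9), Bus1→Bus2 (4), Bus1→City (14).
Cut capacity = 6 + 10 + 12 + 7 + 9 + 4 + 14 = 62.

62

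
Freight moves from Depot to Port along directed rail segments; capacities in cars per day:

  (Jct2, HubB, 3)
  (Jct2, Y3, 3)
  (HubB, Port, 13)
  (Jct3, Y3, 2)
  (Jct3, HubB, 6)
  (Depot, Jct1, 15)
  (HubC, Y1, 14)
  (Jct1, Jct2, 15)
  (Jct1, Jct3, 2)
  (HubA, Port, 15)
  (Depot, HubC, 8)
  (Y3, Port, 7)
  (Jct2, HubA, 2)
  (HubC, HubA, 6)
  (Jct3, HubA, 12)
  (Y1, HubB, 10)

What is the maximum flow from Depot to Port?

Augment Depot→HubC→HubA→Port: bottleneck 6, flow now 6.
Augment Depot→HubC→Y1→HubB→Port: bottleneck 2, flow now 8.
Augment Depot→Jct1→Jct3→HubA→Port: bottleneck 2, flow now 10.
Augment Depot→Jct1→Jct2→HubA→Port: bottleneck 2, flow now 12.
Augment Depot→Jct1→Jct2→HubB→Port: bottleneck 3, flow now 15.
Augment Depot→Jct1→Jct2→Y3→Port: bottleneck 3, flow now 18.
No augmenting path remains; maximum flow = 18.
In the residual graph, reachable from Depot: {Depot, Jct1, Jct2}.
Min-cut edges: Depot→HubC (8), Jct1→Jct3 (2), Jct2→HubA (2), Jct2→HubB (3), Jct2→Y3 (3); capacity 8 + 2 + 2 + 3 + 3 = 18.
This cut is saturated, so no flow can exceed 18.

18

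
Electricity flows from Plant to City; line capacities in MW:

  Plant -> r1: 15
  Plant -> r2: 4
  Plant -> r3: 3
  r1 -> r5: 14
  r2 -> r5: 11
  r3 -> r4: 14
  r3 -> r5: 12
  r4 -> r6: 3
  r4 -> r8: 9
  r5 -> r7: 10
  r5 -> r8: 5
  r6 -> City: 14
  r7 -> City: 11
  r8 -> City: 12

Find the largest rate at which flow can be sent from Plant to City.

18

Augment Plant→r1→r5→r7→City: bottleneck 10, flow now 10.
Augment Plant→r1→r5→r8→City: bottleneck 4, flow now 14.
Augment Plant→r2→r5→r8→City: bottleneck 1, flow now 15.
Augment Plant→r3→r4→r6→City: bottleneck 3, flow now 18.
No augmenting path remains; maximum flow = 18.
In the residual graph, reachable from Plant: {Plant, r1, r2, r5}.
Min-cut edges: Plant→r3 (3), r5→r7 (10), r5→r8 (5); capacity 3 + 10 + 5 = 18.
This cut is saturated, so no flow can exceed 18.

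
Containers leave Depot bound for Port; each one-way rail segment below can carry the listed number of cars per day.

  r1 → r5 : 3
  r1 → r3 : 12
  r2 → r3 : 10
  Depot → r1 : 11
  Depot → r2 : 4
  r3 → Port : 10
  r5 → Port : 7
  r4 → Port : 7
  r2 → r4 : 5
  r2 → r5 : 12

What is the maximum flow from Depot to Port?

15

Augment Depot→r1→r3→Port: bottleneck 10, flow now 10.
Augment Depot→r1→r5→Port: bottleneck 1, flow now 11.
Augment Depot→r2→r4→Port: bottleneck 4, flow now 15.
No augmenting path remains; maximum flow = 15.
In the residual graph, reachable from Depot: {Depot}.
Min-cut edges: Depot→r1 (11), Depot→r2 (4); capacity 11 + 4 = 15.
This cut is saturated, so no flow can exceed 15.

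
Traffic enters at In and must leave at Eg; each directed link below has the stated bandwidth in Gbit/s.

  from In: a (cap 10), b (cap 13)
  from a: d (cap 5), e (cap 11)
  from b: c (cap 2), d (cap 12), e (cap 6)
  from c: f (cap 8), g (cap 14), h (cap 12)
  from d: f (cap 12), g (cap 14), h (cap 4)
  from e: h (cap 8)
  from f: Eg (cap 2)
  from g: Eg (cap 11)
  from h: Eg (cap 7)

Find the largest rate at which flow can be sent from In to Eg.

Augment In→a→d→f→Eg: bottleneck 2, flow now 2.
Augment In→a→d→g→Eg: bottleneck 3, flow now 5.
Augment In→a→e→h→Eg: bottleneck 5, flow now 10.
Augment In→b→c→g→Eg: bottleneck 2, flow now 12.
Augment In→b→d→g→Eg: bottleneck 6, flow now 18.
Augment In→b→d→h→Eg: bottleneck 2, flow now 20.
No augmenting path remains; maximum flow = 20.
In the residual graph, reachable from In: {In, a, b, c, d, e, f, g, h}.
Min-cut edges: f→Eg (2), g→Eg (11), h→Eg (7); capacity 2 + 11 + 7 = 20.
This cut is saturated, so no flow can exceed 20.

20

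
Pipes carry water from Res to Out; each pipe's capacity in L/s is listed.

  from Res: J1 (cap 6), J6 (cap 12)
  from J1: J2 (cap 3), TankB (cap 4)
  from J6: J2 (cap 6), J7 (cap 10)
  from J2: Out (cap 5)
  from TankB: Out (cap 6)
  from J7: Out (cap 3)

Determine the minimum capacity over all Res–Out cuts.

Augment Res→J1→J2→Out: bottleneck 3, flow now 3.
Augment Res→J1→TankB→Out: bottleneck 3, flow now 6.
Augment Res→J6→J2→Out: bottleneck 2, flow now 8.
Augment Res→J6→J7→Out: bottleneck 3, flow now 11.
Augment Res→J6→J2→J1→TankB→Out: bottleneck 1, flow now 12. (uses reverse residual edge)
No augmenting path remains; maximum flow = 12.
By max-flow min-cut, the minimum cut capacity equals the max flow.
In the residual graph, reachable from Res: {Res, J1, J6, J2, J7}.
Min-cut edges: J1→TankB (4), J2→Out (5), J7→Out (3); capacity 4 + 5 + 3 = 12.

12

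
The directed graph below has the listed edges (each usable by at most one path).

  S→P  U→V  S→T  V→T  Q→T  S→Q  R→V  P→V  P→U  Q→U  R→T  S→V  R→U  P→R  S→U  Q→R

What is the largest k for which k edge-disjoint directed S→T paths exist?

4

Assign every edge capacity 1; by Menger, the answer equals the max flow.
Path S→T (+1); total 1.
Path S→Q→T (+1); total 2.
Path S→V→T (+1); total 3.
Path S→P→R→T (+1); total 4.
No residual S→T path; max flow = 4.
Certifying cut of size 4: {S→P, S→Q, S→T, V→T}.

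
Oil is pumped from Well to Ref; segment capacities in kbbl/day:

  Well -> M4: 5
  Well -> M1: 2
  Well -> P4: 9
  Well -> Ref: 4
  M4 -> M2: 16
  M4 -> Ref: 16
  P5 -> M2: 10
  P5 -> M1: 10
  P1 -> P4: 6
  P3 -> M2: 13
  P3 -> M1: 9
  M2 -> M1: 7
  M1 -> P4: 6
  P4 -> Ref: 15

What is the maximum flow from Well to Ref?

Augment Well→Ref: bottleneck 4, flow now 4.
Augment Well→M4→Ref: bottleneck 5, flow now 9.
Augment Well→P4→Ref: bottleneck 9, flow now 18.
Augment Well→M1→P4→Ref: bottleneck 2, flow now 20.
No augmenting path remains; maximum flow = 20.
In the residual graph, reachable from Well: {Well}.
Min-cut edges: Well→M4 (5), Well→M1 (2), Well→P4 (9), Well→Ref (4); capacity 5 + 2 + 9 + 4 = 20.
This cut is saturated, so no flow can exceed 20.

20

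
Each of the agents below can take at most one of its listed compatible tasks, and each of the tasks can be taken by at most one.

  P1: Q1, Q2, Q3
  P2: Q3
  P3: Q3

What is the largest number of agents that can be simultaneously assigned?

2

Unit-capacity flow: source→left, listed edges, right→sink; max matching = max flow.
Augmenting path P1→Q1 (+1); matched 1.
Augmenting path P2→Q3 (+1); matched 2.
No augmenting path remains; maximum matching = 2.
König certificate: {P1, Q3} is a vertex cover of size 2 (every listed pair touches it), so no matching can be larger.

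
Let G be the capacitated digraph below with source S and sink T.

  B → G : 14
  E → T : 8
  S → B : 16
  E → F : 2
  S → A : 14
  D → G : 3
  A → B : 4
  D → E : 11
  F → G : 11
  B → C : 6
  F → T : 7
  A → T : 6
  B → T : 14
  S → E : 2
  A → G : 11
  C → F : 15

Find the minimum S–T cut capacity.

28

Augment S→A→T: bottleneck 6, flow now 6.
Augment S→B→T: bottleneck 14, flow now 20.
Augment S→E→T: bottleneck 2, flow now 22.
Augment S→B→C→F→T: bottleneck 2, flow now 24.
Augment S→A→B→C→F→T: bottleneck 4, flow now 28.
No augmenting path remains; maximum flow = 28.
By max-flow min-cut, the minimum cut capacity equals the max flow.
In the residual graph, reachable from S: {S, A, G}.
Min-cut edges: S→B (16), S→E (2), A→B (4), A→T (6); capacity 16 + 2 + 4 + 6 = 28.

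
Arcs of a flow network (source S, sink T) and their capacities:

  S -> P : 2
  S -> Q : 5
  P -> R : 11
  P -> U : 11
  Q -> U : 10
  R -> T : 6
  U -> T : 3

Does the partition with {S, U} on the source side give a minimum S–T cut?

No — its capacity is 10, but the minimum cut has capacity 5.

Given cut capacity: 2 + 5 + 3 = 10.
Augment S→P→R→T: bottleneck 2, flow now 2.
Augment S→Q→U→T: bottleneck 3, flow now 5.
No augmenting path remains; maximum flow = 5.
In the residual graph, reachable from S: {S, Q, U}.
Min-cut edges: S→P (2), U→T (3); capacity 2 + 3 = 5.
Cut capacity 10 exceeds the max flow 5, so it is not minimum.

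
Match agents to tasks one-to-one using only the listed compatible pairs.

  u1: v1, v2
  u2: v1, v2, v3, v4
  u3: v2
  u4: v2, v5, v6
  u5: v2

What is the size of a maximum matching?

Unit-capacity flow: source→left, listed edges, right→sink; max matching = max flow.
Augmenting path u1→v1 (+1); matched 1.
Augmenting path u2→v2 (+1); matched 2.
Augmenting path u4→v5 (+1); matched 3.
Augmenting path u3→v2→u2→v3 (+1); matched 4.
No augmenting path remains; maximum matching = 4.
König certificate: {u1, u2, u4, v2} is a vertex cover of size 4 (every listed pair touches it), so no matching can be larger.

4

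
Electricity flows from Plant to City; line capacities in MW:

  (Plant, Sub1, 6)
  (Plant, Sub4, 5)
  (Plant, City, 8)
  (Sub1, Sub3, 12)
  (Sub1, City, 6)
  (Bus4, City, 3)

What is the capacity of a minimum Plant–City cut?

Augment Plant→City: bottleneck 8, flow now 8.
Augment Plant→Sub1→City: bottleneck 6, flow now 14.
No augmenting path remains; maximum flow = 14.
By max-flow min-cut, the minimum cut capacity equals the max flow.
In the residual graph, reachable from Plant: {Plant, Sub4}.
Min-cut edges: Plant→Sub1 (6), Plant→City (8); capacity 6 + 8 = 14.

14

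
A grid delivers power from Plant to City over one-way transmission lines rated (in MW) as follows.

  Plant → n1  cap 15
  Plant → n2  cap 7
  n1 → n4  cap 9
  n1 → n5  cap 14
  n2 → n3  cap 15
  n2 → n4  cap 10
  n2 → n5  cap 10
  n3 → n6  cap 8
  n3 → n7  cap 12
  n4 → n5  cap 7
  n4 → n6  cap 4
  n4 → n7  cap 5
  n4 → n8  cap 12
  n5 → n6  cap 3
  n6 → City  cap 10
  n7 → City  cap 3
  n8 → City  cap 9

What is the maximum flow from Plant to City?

Augment Plant→n1→n4→n6→City: bottleneck 4, flow now 4.
Augment Plant→n1→n4→n7→City: bottleneck 3, flow now 7.
Augment Plant→n1→n4→n8→City: bottleneck 2, flow now 9.
Augment Plant→n1→n5→n6→City: bottleneck 3, flow now 12.
Augment Plant→n2→n3→n6→City: bottleneck 3, flow now 15.
Augment Plant→n2→n4→n8→City: bottleneck 4, flow now 19.
No augmenting path remains; maximum flow = 19.
In the residual graph, reachable from Plant: {Plant, n1, n5}.
Min-cut edges: Plant→n2 (7), n1→n4 (9), n5→n6 (3); capacity 7 + 9 + 3 = 19.
This cut is saturated, so no flow can exceed 19.

19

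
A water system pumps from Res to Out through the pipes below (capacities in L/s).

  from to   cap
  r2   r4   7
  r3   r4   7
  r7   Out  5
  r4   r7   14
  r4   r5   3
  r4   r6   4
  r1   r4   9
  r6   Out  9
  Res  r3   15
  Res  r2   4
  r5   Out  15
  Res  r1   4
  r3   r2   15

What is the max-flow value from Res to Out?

12

Augment Res→r1→r4→r5→Out: bottleneck 3, flow now 3.
Augment Res→r1→r4→r6→Out: bottleneck 1, flow now 4.
Augment Res→r2→r4→r6→Out: bottleneck 3, flow now 7.
Augment Res→r2→r4→r7→Out: bottleneck 1, flow now 8.
Augment Res→r3→r4→r7→Out: bottleneck 4, flow now 12.
No augmenting path remains; maximum flow = 12.
In the residual graph, reachable from Res: {Res, r1, r2, r3, r4, r7}.
Min-cut edges: r4→r5 (3), r4→r6 (4), r7→Out (5); capacity 3 + 4 + 5 = 12.
This cut is saturated, so no flow can exceed 12.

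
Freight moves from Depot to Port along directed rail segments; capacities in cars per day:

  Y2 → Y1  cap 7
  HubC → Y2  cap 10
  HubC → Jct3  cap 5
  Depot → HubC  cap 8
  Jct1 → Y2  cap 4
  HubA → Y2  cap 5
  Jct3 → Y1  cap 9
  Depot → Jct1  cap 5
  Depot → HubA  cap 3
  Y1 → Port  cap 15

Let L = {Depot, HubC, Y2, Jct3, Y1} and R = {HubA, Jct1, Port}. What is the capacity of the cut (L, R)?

Edges leaving {Depot, HubC, Y2, Jct3, Y1}: Depot→HubA (3), Depot→Jct1 (5), Y1→Port (15).
Cut capacity = 3 + 5 + 15 = 23.

23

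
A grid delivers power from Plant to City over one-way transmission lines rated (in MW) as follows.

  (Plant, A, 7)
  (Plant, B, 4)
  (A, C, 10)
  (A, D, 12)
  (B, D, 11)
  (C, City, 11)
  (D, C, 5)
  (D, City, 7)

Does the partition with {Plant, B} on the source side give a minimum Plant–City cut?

Given cut capacity: 7 + 11 = 18.
Augment Plant→A→C→City: bottleneck 7, flow now 7.
Augment Plant→B→D→City: bottleneck 4, flow now 11.
No augmenting path remains; maximum flow = 11.
In the residual graph, reachable from Plant: {Plant}.
Min-cut edges: Plant→A (7), Plant→B (4); capacity 7 + 4 = 11.
Cut capacity 18 exceeds the max flow 11, so it is not minimum.

No — its capacity is 18, but the minimum cut has capacity 11.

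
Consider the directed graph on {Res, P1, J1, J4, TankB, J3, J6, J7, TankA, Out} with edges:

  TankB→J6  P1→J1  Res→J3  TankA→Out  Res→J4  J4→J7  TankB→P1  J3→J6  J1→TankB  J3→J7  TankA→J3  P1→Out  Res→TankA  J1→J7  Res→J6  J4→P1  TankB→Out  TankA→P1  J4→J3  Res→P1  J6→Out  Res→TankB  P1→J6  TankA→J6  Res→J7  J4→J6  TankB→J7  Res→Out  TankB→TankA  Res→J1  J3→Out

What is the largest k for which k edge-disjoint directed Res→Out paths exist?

Assign every edge capacity 1; by Menger, the answer equals the max flow.
Path Res→Out (+1); total 1.
Path Res→P1→Out (+1); total 2.
Path Res→TankB→Out (+1); total 3.
Path Res→J3→Out (+1); total 4.
Path Res→J6→Out (+1); total 5.
Path Res→TankA→Out (+1); total 6.
No residual Res→Out path; max flow = 6.
Certifying cut of size 6: {J3→Out, J6→Out, P1→Out, Res→Out, TankA→Out, TankB→Out}.

6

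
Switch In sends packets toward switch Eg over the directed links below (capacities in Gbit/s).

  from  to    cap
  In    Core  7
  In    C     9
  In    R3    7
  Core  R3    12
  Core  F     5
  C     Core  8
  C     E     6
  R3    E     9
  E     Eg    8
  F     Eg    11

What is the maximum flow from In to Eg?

Augment In→Core→F→Eg: bottleneck 5, flow now 5.
Augment In→C→E→Eg: bottleneck 6, flow now 11.
Augment In→R3→E→Eg: bottleneck 2, flow now 13.
No augmenting path remains; maximum flow = 13.
In the residual graph, reachable from In: {In, Core, C, R3, E}.
Min-cut edges: Core→F (5), E→Eg (8); capacity 5 + 8 = 13.
This cut is saturated, so no flow can exceed 13.

13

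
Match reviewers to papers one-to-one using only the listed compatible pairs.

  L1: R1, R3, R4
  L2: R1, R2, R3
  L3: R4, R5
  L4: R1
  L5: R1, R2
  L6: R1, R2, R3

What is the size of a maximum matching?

Unit-capacity flow: source→left, listed edges, right→sink; max matching = max flow.
Augmenting path L1→R1 (+1); matched 1.
Augmenting path L2→R2 (+1); matched 2.
Augmenting path L3→R4 (+1); matched 3.
Augmenting path L6→R3 (+1); matched 4.
Augmenting path L4→R1→L1→R4→L3→R5 (+1); matched 5.
No augmenting path remains; maximum matching = 5.
König certificate: {L1, L3, R1, R2, R3} is a vertex cover of size 5 (every listed pair touches it), so no matching can be larger.

5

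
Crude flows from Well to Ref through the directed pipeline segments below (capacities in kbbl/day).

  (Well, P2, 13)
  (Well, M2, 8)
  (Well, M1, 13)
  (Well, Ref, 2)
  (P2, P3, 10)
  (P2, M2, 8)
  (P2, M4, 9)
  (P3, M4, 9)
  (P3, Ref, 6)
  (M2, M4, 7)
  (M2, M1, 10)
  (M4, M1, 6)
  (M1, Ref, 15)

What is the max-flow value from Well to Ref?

23

Augment Well→Ref: bottleneck 2, flow now 2.
Augment Well→M1→Ref: bottleneck 13, flow now 15.
Augment Well→P2→P3→Ref: bottleneck 6, flow now 21.
Augment Well→M2→M1→Ref: bottleneck 2, flow now 23.
No augmenting path remains; maximum flow = 23.
In the residual graph, reachable from Well: {Well, P2, P3, M2, M4, M1}.
Min-cut edges: Well→Ref (2), P3→Ref (6), M1→Ref (15); capacity 2 + 6 + 15 = 23.
This cut is saturated, so no flow can exceed 23.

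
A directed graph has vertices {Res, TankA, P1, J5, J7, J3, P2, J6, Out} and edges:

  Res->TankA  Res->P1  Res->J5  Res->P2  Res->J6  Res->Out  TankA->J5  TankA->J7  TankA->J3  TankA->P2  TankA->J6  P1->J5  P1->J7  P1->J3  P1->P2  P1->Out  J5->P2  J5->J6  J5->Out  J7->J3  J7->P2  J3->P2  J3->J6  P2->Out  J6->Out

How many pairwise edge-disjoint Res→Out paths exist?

5

Assign every edge capacity 1; by Menger, the answer equals the max flow.
Path Res→Out (+1); total 1.
Path Res→P1→Out (+1); total 2.
Path Res→J5→Out (+1); total 3.
Path Res→P2→Out (+1); total 4.
Path Res→J6→Out (+1); total 5.
No residual Res→Out path; max flow = 5.
Certifying cut of size 5: {J5→Out, J6→Out, P2→Out, Res→Out, Res→P1}.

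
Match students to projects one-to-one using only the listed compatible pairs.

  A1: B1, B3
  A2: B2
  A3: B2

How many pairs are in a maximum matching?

2

Unit-capacity flow: source→left, listed edges, right→sink; max matching = max flow.
Augmenting path A1→B1 (+1); matched 1.
Augmenting path A2→B2 (+1); matched 2.
No augmenting path remains; maximum matching = 2.
König certificate: {A1, B2} is a vertex cover of size 2 (every listed pair touches it), so no matching can be larger.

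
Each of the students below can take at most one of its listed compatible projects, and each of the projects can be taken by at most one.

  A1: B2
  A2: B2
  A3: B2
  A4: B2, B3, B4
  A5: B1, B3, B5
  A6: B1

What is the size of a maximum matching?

Unit-capacity flow: source→left, listed edges, right→sink; max matching = max flow.
Augmenting path A1→B2 (+1); matched 1.
Augmenting path A4→B3 (+1); matched 2.
Augmenting path A5→B1 (+1); matched 3.
Augmenting path A6→B1→A5→B5 (+1); matched 4.
No augmenting path remains; maximum matching = 4.
König certificate: {A4, A5, A6, B2} is a vertex cover of size 4 (every listed pair touches it), so no matching can be larger.

4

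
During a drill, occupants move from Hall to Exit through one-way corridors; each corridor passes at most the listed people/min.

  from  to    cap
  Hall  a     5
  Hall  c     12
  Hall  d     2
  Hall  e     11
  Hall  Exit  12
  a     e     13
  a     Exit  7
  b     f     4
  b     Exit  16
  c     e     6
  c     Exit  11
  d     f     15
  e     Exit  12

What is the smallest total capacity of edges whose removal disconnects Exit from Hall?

Augment Hall→Exit: bottleneck 12, flow now 12.
Augment Hall→a→Exit: bottleneck 5, flow now 17.
Augment Hall→c→Exit: bottleneck 11, flow now 28.
Augment Hall→e→Exit: bottleneck 11, flow now 39.
Augment Hall→c→e→Exit: bottleneck 1, flow now 40.
No augmenting path remains; maximum flow = 40.
By max-flow min-cut, the minimum cut capacity equals the max flow.
In the residual graph, reachable from Hall: {Hall, d, f}.
Min-cut edges: Hall→a (5), Hall→c (12), Hall→e (11), Hall→Exit (12); capacity 5 + 12 + 11 + 12 = 40.

40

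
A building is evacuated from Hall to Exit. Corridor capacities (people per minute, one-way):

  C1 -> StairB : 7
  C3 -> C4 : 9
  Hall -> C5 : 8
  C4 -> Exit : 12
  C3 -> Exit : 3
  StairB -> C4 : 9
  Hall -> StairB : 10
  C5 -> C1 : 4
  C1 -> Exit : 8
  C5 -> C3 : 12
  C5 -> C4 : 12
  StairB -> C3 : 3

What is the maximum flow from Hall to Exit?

18

Augment Hall→StairB→C4→Exit: bottleneck 9, flow now 9.
Augment Hall→StairB→C3→Exit: bottleneck 1, flow now 10.
Augment Hall→C5→C4→Exit: bottleneck 3, flow now 13.
Augment Hall→C5→C3→Exit: bottleneck 2, flow now 15.
Augment Hall→C5→C1→Exit: bottleneck 3, flow now 18.
No augmenting path remains; maximum flow = 18.
In the residual graph, reachable from Hall: {Hall}.
Min-cut edges: Hall→StairB (10), Hall→C5 (8); capacity 10 + 8 = 18.
This cut is saturated, so no flow can exceed 18.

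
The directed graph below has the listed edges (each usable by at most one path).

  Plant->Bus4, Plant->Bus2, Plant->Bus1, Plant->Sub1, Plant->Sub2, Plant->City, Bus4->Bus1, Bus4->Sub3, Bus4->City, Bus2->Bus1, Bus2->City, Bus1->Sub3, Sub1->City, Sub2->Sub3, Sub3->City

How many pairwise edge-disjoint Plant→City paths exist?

Assign every edge capacity 1; by Menger, the answer equals the max flow.
Path Plant→City (+1); total 1.
Path Plant→Bus4→City (+1); total 2.
Path Plant→Bus2→City (+1); total 3.
Path Plant→Sub1→City (+1); total 4.
Path Plant→Bus1→Sub3→City (+1); total 5.
No residual Plant→City path; max flow = 5.
Certifying cut of size 5: {Plant→Bus2, Plant→Bus4, Plant→City, Plant→Sub1, Sub3→City}.

5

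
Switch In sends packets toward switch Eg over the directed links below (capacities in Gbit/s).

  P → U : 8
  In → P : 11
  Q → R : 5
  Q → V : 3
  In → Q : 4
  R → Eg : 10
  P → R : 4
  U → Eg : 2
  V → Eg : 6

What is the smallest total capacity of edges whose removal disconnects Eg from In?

Augment In→P→R→Eg: bottleneck 4, flow now 4.
Augment In→P→U→Eg: bottleneck 2, flow now 6.
Augment In→Q→R→Eg: bottleneck 4, flow now 10.
No augmenting path remains; maximum flow = 10.
By max-flow min-cut, the minimum cut capacity equals the max flow.
In the residual graph, reachable from In: {In, P, U}.
Min-cut edges: In→Q (4), P→R (4), U→Eg (2); capacity 4 + 4 + 2 = 10.

10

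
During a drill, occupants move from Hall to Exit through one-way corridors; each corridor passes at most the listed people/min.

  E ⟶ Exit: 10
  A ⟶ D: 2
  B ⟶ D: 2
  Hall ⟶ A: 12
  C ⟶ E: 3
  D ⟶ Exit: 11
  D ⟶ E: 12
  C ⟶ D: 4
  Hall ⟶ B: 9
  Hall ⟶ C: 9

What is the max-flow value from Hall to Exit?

Augment Hall→A→D→Exit: bottleneck 2, flow now 2.
Augment Hall→B→D→Exit: bottleneck 2, flow now 4.
Augment Hall→C→D→Exit: bottleneck 4, flow now 8.
Augment Hall→C→E→Exit: bottleneck 3, flow now 11.
No augmenting path remains; maximum flow = 11.
In the residual graph, reachable from Hall: {Hall, A, B, C}.
Min-cut edges: A→D (2), B→D (2), C→D (4), C→E (3); capacity 2 + 2 + 4 + 3 = 11.
This cut is saturated, so no flow can exceed 11.

11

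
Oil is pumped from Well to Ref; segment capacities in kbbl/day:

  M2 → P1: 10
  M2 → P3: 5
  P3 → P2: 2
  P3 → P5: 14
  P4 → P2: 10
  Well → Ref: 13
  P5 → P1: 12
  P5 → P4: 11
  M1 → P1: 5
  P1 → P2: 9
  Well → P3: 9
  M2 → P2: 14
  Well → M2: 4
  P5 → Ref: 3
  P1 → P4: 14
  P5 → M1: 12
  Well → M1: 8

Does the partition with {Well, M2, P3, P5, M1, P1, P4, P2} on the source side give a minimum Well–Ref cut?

Given cut capacity: 13 + 3 = 16.
Augment Well→Ref: bottleneck 13, flow now 13.
Augment Well→P3→P5→Ref: bottleneck 3, flow now 16.
No augmenting path remains; maximum flow = 16.
Cut capacity 16 equals the max flow, so it is a minimum cut.

Yes — it is a minimum cut (capacity 16).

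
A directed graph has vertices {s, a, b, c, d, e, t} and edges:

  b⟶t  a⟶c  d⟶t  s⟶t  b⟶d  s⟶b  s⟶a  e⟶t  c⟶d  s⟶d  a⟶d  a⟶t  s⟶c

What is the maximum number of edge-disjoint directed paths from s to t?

4

Assign every edge capacity 1; by Menger, the answer equals the max flow.
Path s→t (+1); total 1.
Path s→a→t (+1); total 2.
Path s→b→t (+1); total 3.
Path s→d→t (+1); total 4.
No residual s→t path; max flow = 4.
Certifying cut of size 4: {d→t, s→a, s→b, s→t}.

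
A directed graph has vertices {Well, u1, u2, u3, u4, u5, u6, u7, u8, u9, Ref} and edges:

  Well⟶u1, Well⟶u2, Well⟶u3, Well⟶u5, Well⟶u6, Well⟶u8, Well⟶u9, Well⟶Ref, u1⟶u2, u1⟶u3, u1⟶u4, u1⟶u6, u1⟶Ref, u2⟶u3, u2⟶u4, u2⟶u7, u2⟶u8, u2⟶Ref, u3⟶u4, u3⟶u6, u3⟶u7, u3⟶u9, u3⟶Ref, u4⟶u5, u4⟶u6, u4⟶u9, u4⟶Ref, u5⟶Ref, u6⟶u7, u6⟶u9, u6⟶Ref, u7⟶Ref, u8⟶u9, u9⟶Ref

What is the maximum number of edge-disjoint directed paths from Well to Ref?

7

Assign every edge capacity 1; by Menger, the answer equals the max flow.
Path Well→Ref (+1); total 1.
Path Well→u1→Ref (+1); total 2.
Path Well→u2→Ref (+1); total 3.
Path Well→u3→Ref (+1); total 4.
Path Well→u5→Ref (+1); total 5.
Path Well→u6→Ref (+1); total 6.
Path Well→u9→Ref (+1); total 7.
No residual Well→Ref path; max flow = 7.
Certifying cut of size 7: {Well→Ref, Well→u1, Well→u2, Well→u3, Well→u5, Well→u6, u9→Ref}.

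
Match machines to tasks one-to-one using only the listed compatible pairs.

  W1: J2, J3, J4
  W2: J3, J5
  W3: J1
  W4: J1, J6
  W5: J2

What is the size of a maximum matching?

Unit-capacity flow: source→left, listed edges, right→sink; max matching = max flow.
Augmenting path W1→J2 (+1); matched 1.
Augmenting path W2→J3 (+1); matched 2.
Augmenting path W3→J1 (+1); matched 3.
Augmenting path W4→J6 (+1); matched 4.
Augmenting path W5→J2→W1→J4 (+1); matched 5.
No augmenting path remains; maximum matching = 5.
König certificate: {W1, W2, W3, W4, W5} is a vertex cover of size 5 (every listed pair touches it), so no matching can be larger.

5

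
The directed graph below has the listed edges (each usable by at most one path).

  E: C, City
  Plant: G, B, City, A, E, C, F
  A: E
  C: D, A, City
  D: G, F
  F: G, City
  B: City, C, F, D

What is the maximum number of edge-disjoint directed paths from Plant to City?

5

Assign every edge capacity 1; by Menger, the answer equals the max flow.
Path Plant→City (+1); total 1.
Path Plant→B→City (+1); total 2.
Path Plant→C→City (+1); total 3.
Path Plant→E→City (+1); total 4.
Path Plant→F→City (+1); total 5.
No residual Plant→City path; max flow = 5.
Certifying cut of size 5: {C→City, E→City, F→City, Plant→B, Plant→City}.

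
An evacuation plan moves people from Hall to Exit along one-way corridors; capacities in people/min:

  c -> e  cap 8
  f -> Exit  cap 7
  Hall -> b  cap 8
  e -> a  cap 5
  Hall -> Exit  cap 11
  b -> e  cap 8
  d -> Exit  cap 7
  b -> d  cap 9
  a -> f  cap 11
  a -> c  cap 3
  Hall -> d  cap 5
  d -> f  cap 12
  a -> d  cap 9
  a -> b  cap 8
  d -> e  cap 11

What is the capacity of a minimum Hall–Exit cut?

24

Augment Hall→Exit: bottleneck 11, flow now 11.
Augment Hall→d→Exit: bottleneck 5, flow now 16.
Augment Hall→b→d→Exit: bottleneck 2, flow now 18.
Augment Hall→b→d→f→Exit: bottleneck 6, flow now 24.
No augmenting path remains; maximum flow = 24.
By max-flow min-cut, the minimum cut capacity equals the max flow.
In the residual graph, reachable from Hall: {Hall}.
Min-cut edges: Hall→b (8), Hall→d (5), Hall→Exit (11); capacity 8 + 5 + 11 = 24.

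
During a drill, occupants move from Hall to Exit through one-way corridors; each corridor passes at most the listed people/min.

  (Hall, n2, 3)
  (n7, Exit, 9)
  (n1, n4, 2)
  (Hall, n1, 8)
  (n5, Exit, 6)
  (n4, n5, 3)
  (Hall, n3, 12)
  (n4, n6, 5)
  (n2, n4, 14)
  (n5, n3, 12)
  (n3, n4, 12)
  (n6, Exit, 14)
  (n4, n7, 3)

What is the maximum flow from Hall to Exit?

11

Augment Hall→n1→n4→n5→Exit: bottleneck 2, flow now 2.
Augment Hall→n2→n4→n5→Exit: bottleneck 1, flow now 3.
Augment Hall→n2→n4→n6→Exit: bottleneck 2, flow now 5.
Augment Hall→n3→n4→n6→Exit: bottleneck 3, flow now 8.
Augment Hall→n3→n4→n7→Exit: bottleneck 3, flow now 11.
No augmenting path remains; maximum flow = 11.
In the residual graph, reachable from Hall: {Hall, n1, n2, n3, n4}.
Min-cut edges: n4→n5 (3), n4→n6 (5), n4→n7 (3); capacity 3 + 5 + 3 = 11.
This cut is saturated, so no flow can exceed 11.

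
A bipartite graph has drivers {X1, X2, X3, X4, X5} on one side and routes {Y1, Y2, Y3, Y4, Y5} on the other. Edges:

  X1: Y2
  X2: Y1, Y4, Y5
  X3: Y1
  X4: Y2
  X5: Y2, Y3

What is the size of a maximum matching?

4

Unit-capacity flow: source→left, listed edges, right→sink; max matching = max flow.
Augmenting path X1→Y2 (+1); matched 1.
Augmenting path X2→Y1 (+1); matched 2.
Augmenting path X5→Y3 (+1); matched 3.
Augmenting path X3→Y1→X2→Y4 (+1); matched 4.
No augmenting path remains; maximum matching = 4.
König certificate: {X2, X3, X5, Y2} is a vertex cover of size 4 (every listed pair touches it), so no matching can be larger.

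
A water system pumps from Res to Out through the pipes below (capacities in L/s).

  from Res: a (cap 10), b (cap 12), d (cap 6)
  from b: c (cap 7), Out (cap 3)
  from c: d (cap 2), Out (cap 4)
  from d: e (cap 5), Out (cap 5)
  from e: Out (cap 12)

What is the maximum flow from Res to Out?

15

Augment Res→b→Out: bottleneck 3, flow now 3.
Augment Res→d→Out: bottleneck 5, flow now 8.
Augment Res→b→c→Out: bottleneck 4, flow now 12.
Augment Res→d→e→Out: bottleneck 1, flow now 13.
Augment Res→b→c→d→e→Out: bottleneck 2, flow now 15.
No augmenting path remains; maximum flow = 15.
In the residual graph, reachable from Res: {Res, a, b, c}.
Min-cut edges: Res→d (6), b→Out (3), c→d (2), c→Out (4); capacity 6 + 3 + 2 + 4 = 15.
This cut is saturated, so no flow can exceed 15.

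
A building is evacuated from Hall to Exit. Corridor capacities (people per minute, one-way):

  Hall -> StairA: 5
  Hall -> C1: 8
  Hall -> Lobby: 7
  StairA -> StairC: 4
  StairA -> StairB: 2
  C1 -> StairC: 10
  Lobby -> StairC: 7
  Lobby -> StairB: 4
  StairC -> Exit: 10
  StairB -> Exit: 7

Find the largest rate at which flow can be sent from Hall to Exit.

Augment Hall→StairA→StairC→Exit: bottleneck 4, flow now 4.
Augment Hall→StairA→StairB→Exit: bottleneck 1, flow now 5.
Augment Hall→C1→StairC→Exit: bottleneck 6, flow now 11.
Augment Hall→Lobby→StairB→Exit: bottleneck 4, flow now 15.
Augment Hall→C1→StairC→StairA→StairB→Exit: bottleneck 1, flow now 16. (uses reverse residual edge)
No augmenting path remains; maximum flow = 16.
In the residual graph, reachable from Hall: {Hall, StairA, C1, Lobby, StairC}.
Min-cut edges: StairA→StairB (2), Lobby→StairB (4), StairC→Exit (10); capacity 2 + 4 + 10 = 16.
This cut is saturated, so no flow can exceed 16.

16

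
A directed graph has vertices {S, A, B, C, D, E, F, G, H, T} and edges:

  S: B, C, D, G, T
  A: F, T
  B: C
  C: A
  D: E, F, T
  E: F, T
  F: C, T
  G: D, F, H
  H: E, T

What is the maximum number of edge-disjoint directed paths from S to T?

4

Assign every edge capacity 1; by Menger, the answer equals the max flow.
Path S→T (+1); total 1.
Path S→D→T (+1); total 2.
Path S→C→A→T (+1); total 3.
Path S→G→F→T (+1); total 4.
No residual S→T path; max flow = 4.
Certifying cut of size 4: {C→A, S→D, S→G, S→T}.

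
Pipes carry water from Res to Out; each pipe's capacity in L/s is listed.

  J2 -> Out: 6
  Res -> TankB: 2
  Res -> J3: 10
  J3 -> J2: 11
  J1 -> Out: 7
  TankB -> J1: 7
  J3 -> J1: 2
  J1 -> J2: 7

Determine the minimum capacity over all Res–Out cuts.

Augment Res→TankB→J1→Out: bottleneck 2, flow now 2.
Augment Res→J3→J2→Out: bottleneck 6, flow now 8.
Augment Res→J3→J1→Out: bottleneck 2, flow now 10.
No augmenting path remains; maximum flow = 10.
By max-flow min-cut, the minimum cut capacity equals the max flow.
In the residual graph, reachable from Res: {Res, J3, J2}.
Min-cut edges: Res→TankB (2), J3→J1 (2), J2→Out (6); capacity 2 + 2 + 6 = 10.

10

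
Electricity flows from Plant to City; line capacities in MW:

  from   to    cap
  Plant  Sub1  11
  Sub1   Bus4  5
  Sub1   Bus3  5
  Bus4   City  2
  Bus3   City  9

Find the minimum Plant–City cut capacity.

Augment Plant→Sub1→Bus4→City: bottleneck 2, flow now 2.
Augment Plant→Sub1→Bus3→City: bottleneck 5, flow now 7.
No augmenting path remains; maximum flow = 7.
By max-flow min-cut, the minimum cut capacity equals the max flow.
In the residual graph, reachable from Plant: {Plant, Sub1, Bus4}.
Min-cut edges: Sub1→Bus3 (5), Bus4→City (2); capacity 5 + 2 = 7.

7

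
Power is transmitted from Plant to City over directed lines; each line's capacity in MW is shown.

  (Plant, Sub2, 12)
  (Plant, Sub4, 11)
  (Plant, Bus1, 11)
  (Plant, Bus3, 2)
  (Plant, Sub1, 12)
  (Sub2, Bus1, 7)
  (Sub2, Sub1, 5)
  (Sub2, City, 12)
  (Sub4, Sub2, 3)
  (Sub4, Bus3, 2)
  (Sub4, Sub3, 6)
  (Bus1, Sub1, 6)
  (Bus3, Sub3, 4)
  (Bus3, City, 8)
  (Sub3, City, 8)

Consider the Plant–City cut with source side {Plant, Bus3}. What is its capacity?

58

Edges leaving {Plant, Bus3}: Plant→Sub2 (12), Plant→Sub4 (11), Plant→Bus1 (11), Plant→Sub1 (12), Bus3→Sub3 (4), Bus3→City (8).
Cut capacity = 12 + 11 + 11 + 12 + 4 + 8 = 58.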